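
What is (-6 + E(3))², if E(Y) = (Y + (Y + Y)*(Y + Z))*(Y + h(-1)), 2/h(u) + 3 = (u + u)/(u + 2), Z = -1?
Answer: 1089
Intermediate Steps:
h(u) = 2/(-3 + 2*u/(2 + u)) (h(u) = 2/(-3 + (u + u)/(u + 2)) = 2/(-3 + (2*u)/(2 + u)) = 2/(-3 + 2*u/(2 + u)))
E(Y) = (-⅖ + Y)*(Y + 2*Y*(-1 + Y)) (E(Y) = (Y + (Y + Y)*(Y - 1))*(Y + 2*(-2 - 1*(-1))/(6 - 1)) = (Y + (2*Y)*(-1 + Y))*(Y + 2*(-2 + 1)/5) = (Y + 2*Y*(-1 + Y))*(Y + 2*(⅕)*(-1)) = (Y + 2*Y*(-1 + Y))*(Y - ⅖) = (Y + 2*Y*(-1 + Y))*(-⅖ + Y) = (-⅖ + Y)*(Y + 2*Y*(-1 + Y)))
(-6 + E(3))² = (-6 + (⅕)*3*(2 - 9*3 + 10*3²))² = (-6 + (⅕)*3*(2 - 27 + 10*9))² = (-6 + (⅕)*3*(2 - 27 + 90))² = (-6 + (⅕)*3*65)² = (-6 + 39)² = 33² = 1089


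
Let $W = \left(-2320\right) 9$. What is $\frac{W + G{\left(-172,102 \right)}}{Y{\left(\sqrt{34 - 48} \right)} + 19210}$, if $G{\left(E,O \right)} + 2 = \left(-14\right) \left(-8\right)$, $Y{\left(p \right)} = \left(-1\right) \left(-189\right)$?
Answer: $- \frac{20770}{19399} \approx -1.0707$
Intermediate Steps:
$Y{\left(p \right)} = 189$
$G{\left(E,O \right)} = 110$ ($G{\left(E,O \right)} = -2 - -112 = -2 + 112 = 110$)
$W = -20880$
$\frac{W + G{\left(-172,102 \right)}}{Y{\left(\sqrt{34 - 48} \right)} + 19210} = \frac{-20880 + 110}{189 + 19210} = - \frac{20770}{19399}$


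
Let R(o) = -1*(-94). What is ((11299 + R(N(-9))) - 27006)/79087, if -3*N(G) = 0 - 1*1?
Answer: -15613/79087 ≈ -0.19742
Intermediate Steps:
N(G) = 1/3 (N(G) = -(0 - 1*1)/3 = -(0 - 1)/3 = -1/3*(-1) = 1/3)
R(o) = 94
((11299 + R(N(-9))) - 27006)/79087 = ((11299 + 94) - 27006)/79087 = (11393 - 27006)*(1/79087) = -15613*1/79087 = -15613/79087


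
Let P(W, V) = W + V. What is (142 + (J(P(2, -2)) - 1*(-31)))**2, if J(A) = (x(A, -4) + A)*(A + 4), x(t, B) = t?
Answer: 29929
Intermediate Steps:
P(W, V) = V + W
J(A) = 2*A*(4 + A) (J(A) = (A + A)*(A + 4) = (2*A)*(4 + A) = 2*A*(4 + A))
(142 + (J(P(2, -2)) - 1*(-31)))**2 = (142 + (2*(-2 + 2)*(4 + (-2 + 2)) - 1*(-31)))**2 = (142 + (2*0*(4 + 0) + 31))**2 = (142 + (2*0*4 + 31))**2 = (142 + (0 + 31))**2 = (142 + 31)**2 = 173**2 = 29929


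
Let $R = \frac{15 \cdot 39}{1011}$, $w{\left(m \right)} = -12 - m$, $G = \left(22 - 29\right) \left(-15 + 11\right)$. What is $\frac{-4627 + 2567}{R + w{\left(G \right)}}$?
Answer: $\frac{138844}{2657} \approx 52.256$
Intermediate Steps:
$G = 28$ ($G = \left(-7\right) \left(-4\right) = 28$)
$R = \frac{195}{337}$ ($R = 585 \cdot \frac{1}{1011} = \frac{195}{337} \approx 0.57864$)
$\frac{-4627 + 2567}{R + w{\left(G \right)}} = \frac{-4627 + 2567}{\frac{195}{337} - 40} = - \frac{2060}{\frac{195}{337} - 40} = - \frac{2060}{- \frac{13285}{337}} = \left(-2060\right) \left(- \frac{337}{13285}\right) = \frac{138844}{2657}$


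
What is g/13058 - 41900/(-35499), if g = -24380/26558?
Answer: 3632454596495/3077713281909 ≈ 1.1802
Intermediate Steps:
g = -12190/13279 (g = -24380*1/26558 = -12190/13279 ≈ -0.91799)
g/13058 - 41900/(-35499) = -12190/13279/13058 - 41900/(-35499) = -12190/13279*1/13058 - 41900*(-1/35499) = -6095/86698591 + 41900/35499 = 3632454596495/3077713281909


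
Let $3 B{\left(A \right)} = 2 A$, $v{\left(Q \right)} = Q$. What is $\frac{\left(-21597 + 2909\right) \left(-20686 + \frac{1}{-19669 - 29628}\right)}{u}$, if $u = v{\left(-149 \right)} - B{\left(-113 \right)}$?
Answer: $- \frac{57171698103552}{10894637} \approx -5.2477 \cdot 10^{6}$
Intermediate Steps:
$B{\left(A \right)} = \frac{2 A}{3}$
$u = - \frac{221}{3}$ ($u = -149 - \frac{2}{3} \left(-113\right) = -149 - - \frac{226}{3} = -149 + \frac{226}{3} = - \frac{221}{3} \approx -73.667$)
$\frac{\left(-21597 + 2909\right) \left(-20686 + \frac{1}{-19669 - 29628}\right)}{u} = \frac{\left(-21597 + 2909\right) \left(-20686 + \frac{1}{-19669 - 29628}\right)}{- \frac{221}{3}} = - 18688 \left(-20686 + \frac{1}{-49297}\right) \left(- \frac{3}{221}\right) = - 18688 \left(-20686 - \frac{1}{49297}\right) \left(- \frac{3}{221}\right) = \left(-18688\right) \left(- \frac{1019757743}{49297}\right) \left(- \frac{3}{221}\right) = \frac{19057232701184}{49297} \left(- \frac{3}{221}\right) = - \frac{57171698103552}{10894637}$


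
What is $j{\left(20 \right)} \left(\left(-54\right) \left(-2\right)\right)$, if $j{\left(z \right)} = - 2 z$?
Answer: $-4320$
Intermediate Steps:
$j{\left(20 \right)} \left(\left(-54\right) \left(-2\right)\right) = \left(-2\right) 20 \left(\left(-54\right) \left(-2\right)\right) = \left(-40\right) 108 = -4320$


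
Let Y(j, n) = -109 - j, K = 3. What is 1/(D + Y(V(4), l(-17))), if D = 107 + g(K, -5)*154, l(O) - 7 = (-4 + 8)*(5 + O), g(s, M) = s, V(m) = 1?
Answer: 1/459 ≈ 0.0021787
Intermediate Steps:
l(O) = 27 + 4*O (l(O) = 7 + (-4 + 8)*(5 + O) = 7 + 4*(5 + O) = 7 + (20 + 4*O) = 27 + 4*O)
D = 569 (D = 107 + 3*154 = 107 + 462 = 569)
1/(D + Y(V(4), l(-17))) = 1/(569 + (-109 - 1*1)) = 1/(569 + (-109 - 1)) = 1/(569 - 110) = 1/459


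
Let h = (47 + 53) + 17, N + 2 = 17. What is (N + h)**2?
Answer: 17424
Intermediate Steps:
N = 15 (N = -2 + 17 = 15)
h = 117 (h = 100 + 17 = 117)
(N + h)**2 = (15 + 117)**2 = 132**2 = 17424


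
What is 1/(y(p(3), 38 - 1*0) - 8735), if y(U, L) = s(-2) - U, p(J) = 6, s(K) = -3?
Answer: -1/8744 ≈ -0.00011436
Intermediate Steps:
y(U, L) = -3 - U
1/(y(p(3), 38 - 1*0) - 8735) = 1/((-3 - 1*6) - 8735) = 1/((-3 - 6) - 8735) = 1/(-9 - 8735) = 1/(-8744) = -1/8744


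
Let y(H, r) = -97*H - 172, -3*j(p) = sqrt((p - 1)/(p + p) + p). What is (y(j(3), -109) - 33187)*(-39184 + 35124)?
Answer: 135437540 - 393820*sqrt(30)/9 ≈ 1.3520e+8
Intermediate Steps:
j(p) = -sqrt(p + (-1 + p)/(2*p))/3 (j(p) = -sqrt((p - 1)/(p + p) + p)/3 = -sqrt((-1 + p)/((2*p)) + p)/3 = -sqrt((-1 + p)*(1/(2*p)) + p)/3 = -sqrt((-1 + p)/(2*p) + p)/3 = -sqrt(p + (-1 + p)/(2*p))/3)
y(H, r) = -172 - 97*H
(y(j(3), -109) - 33187)*(-39184 + 35124) = ((-172 - (-97)*sqrt(2 - 2/3 + 4*3)/6) - 33187)*(-39184 + 35124) = ((-172 - (-97)*sqrt(2 - 2*1/3 + 12)/6) - 33187)*(-4060) = ((-172 - (-97)*sqrt(2 - 2/3 + 12)/6) - 33187)*(-4060) = ((-172 - (-97)*sqrt(40/3)/6) - 33187)*(-4060) = ((-172 - (-97)*2*sqrt(30)/3/6) - 33187)*(-4060) = ((-172 - (-97)*sqrt(30)/9) - 33187)*(-4060) = ((-172 + 97*sqrt(30)/9) - 33187)*(-4060) = (-33359 + 97*sqrt(30)/9)*(-4060) = 135437540 - 393820*sqrt(30)/9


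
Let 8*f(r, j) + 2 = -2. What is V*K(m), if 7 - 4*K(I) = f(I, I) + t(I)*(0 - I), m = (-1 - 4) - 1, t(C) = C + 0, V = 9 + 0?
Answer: 783/8 ≈ 97.875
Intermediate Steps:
V = 9
t(C) = C
f(r, j) = -½ (f(r, j) = -¼ + (⅛)*(-2) = -¼ - ¼ = -½)
m = -6 (m = -5 - 1 = -6)
K(I) = 15/8 + I²/4 (K(I) = 7/4 - (-½ + I*(0 - I))/4 = 7/4 - (-½ + I*(-I))/4 = 7/4 - (-½ - I²)/4 = 7/4 + (⅛ + I²/4) = 15/8 + I²/4)
V*K(m) = 9*(15/8 + (¼)*(-6)²) = 9*(15/8 + (¼)*36) = 9*(15/8 + 9) = 9*(87/8) = 783/8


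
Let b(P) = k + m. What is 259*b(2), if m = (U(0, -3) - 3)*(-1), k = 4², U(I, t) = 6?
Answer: 3367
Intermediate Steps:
k = 16
m = -3 (m = (6 - 3)*(-1) = 3*(-1) = -3)
b(P) = 13 (b(P) = 16 - 3 = 13)
259*b(2) = 259*13 = 3367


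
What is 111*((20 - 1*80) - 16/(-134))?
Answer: -445332/67 ≈ -6646.8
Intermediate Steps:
111*((20 - 1*80) - 16/(-134)) = 111*((20 - 80) - 16*(-1/134)) = 111*(-60 + 8/67) = 111*(-4012/67) = -445332/67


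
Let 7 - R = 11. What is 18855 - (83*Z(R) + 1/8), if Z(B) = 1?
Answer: 150175/8 ≈ 18772.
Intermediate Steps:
R = -4 (R = 7 - 1*11 = 7 - 11 = -4)
18855 - (83*Z(R) + 1/8) = 18855 - (83*1 + 1/8) = 18855 - (83 + 1/8) = 18855 - 1*665/8 = 18855 - 665/8 = 150175/8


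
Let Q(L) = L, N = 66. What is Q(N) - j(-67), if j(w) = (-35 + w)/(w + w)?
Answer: 4371/67 ≈ 65.239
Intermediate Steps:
j(w) = (-35 + w)/(2*w) (j(w) = (-35 + w)/((2*w)) = (-35 + w)*(1/(2*w)) = (-35 + w)/(2*w))
Q(N) - j(-67) = 66 - (-35 - 67)/(2*(-67)) = 66 - (-1)*(-102)/(2*67) = 66 - 1*51/67 = 66 - 51/67 = 4371/67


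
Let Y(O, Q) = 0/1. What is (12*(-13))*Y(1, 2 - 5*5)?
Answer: 0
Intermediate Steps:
Y(O, Q) = 0 (Y(O, Q) = 0*1 = 0)
(12*(-13))*Y(1, 2 - 5*5) = (12*(-13))*0 = -156*0 = 0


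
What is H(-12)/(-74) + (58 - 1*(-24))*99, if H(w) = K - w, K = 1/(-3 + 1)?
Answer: 1201441/148 ≈ 8117.8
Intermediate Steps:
K = -½ (K = 1/(-2) = -½ ≈ -0.50000)
H(w) = -½ - w
H(-12)/(-74) + (58 - 1*(-24))*99 = (-½ - 1*(-12))/(-74) + (58 - 1*(-24))*99 = (-½ + 12)*(-1/74) + (58 + 24)*99 = (23/2)*(-1/74) + 82*99 = -23/148 + 8118 = 1201441/148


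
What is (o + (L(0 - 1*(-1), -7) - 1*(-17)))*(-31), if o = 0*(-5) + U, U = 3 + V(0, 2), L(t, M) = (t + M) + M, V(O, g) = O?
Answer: -217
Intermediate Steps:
L(t, M) = t + 2*M (L(t, M) = (M + t) + M = t + 2*M)
U = 3 (U = 3 + 0 = 3)
o = 3 (o = 0*(-5) + 3 = 0 + 3 = 3)
(o + (L(0 - 1*(-1), -7) - 1*(-17)))*(-31) = (3 + (((0 - 1*(-1)) + 2*(-7)) - 1*(-17)))*(-31) = (3 + (((0 + 1) - 14) + 17))*(-31) = (3 + ((1 - 14) + 17))*(-31) = (3 + (-13 + 17))*(-31) = (3 + 4)*(-31) = 7*(-31) = -217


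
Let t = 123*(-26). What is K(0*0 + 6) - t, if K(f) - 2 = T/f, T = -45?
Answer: 6385/2 ≈ 3192.5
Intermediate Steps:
t = -3198
K(f) = 2 - 45/f
K(0*0 + 6) - t = (2 - 45/(0*0 + 6)) - 1*(-3198) = (2 - 45/(0 + 6)) + 3198 = (2 - 45/6) + 3198 = (2 - 45*⅙) + 3198 = (2 - 15/2) + 3198 = -11/2 + 3198 = 6385/2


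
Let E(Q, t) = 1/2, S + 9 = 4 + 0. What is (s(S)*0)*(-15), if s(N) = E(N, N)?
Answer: 0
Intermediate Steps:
S = -5 (S = -9 + (4 + 0) = -9 + 4 = -5)
E(Q, t) = 1/2
s(N) = 1/2
(s(S)*0)*(-15) = ((1/2)*0)*(-15) = 0*(-15) = 0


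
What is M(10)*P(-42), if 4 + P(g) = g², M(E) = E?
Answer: 17600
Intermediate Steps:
P(g) = -4 + g²
M(10)*P(-42) = 10*(-4 + (-42)²) = 10*(-4 + 1764) = 10*1760 = 17600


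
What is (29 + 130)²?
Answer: 25281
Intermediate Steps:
(29 + 130)² = 159² = 25281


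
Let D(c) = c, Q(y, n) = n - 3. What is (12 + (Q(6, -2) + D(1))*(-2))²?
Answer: 400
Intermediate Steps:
Q(y, n) = -3 + n
(12 + (Q(6, -2) + D(1))*(-2))² = (12 + ((-3 - 2) + 1)*(-2))² = (12 + (-5 + 1)*(-2))² = (12 - 4*(-2))² = (12 + 8)² = 20² = 400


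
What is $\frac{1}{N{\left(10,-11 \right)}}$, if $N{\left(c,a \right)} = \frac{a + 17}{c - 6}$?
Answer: $\frac{2}{3} \approx 0.66667$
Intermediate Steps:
$N{\left(c,a \right)} = \frac{17 + a}{-6 + c}$
$\frac{1}{N{\left(10,-11 \right)}} = \frac{1}{\frac{1}{-6 + 10} \left(17 - 11\right)} = \frac{1}{\frac{1}{4} \cdot 6} = \frac{1}{\frac{3}{2}} = \frac{2}{3}$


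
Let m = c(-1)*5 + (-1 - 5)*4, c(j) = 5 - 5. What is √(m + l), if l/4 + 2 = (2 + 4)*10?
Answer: 4*√13 ≈ 14.422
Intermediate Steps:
c(j) = 0
m = -24 (m = 0*5 + (-1 - 5)*4 = 0 - 6*4 = 0 - 24 = -24)
l = 232 (l = -8 + 4*((2 + 4)*10) = -8 + 4*(6*10) = -8 + 4*60 = -8 + 240 = 232)
√(m + l) = √(-24 + 232) = √208 = 4*√13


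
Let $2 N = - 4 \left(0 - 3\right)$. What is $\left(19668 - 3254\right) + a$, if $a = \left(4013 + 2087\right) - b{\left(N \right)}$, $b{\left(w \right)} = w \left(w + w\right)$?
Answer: $22442$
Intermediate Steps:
$N = 6$ ($N = \frac{\left(-4\right) \left(0 - 3\right)}{2} = \frac{\left(-4\right) \left(-3\right)}{2} = \frac{1}{2} \cdot 12 = 6$)
$b{\left(w \right)} = 2 w^{2}$ ($b{\left(w \right)} = w 2 w = 2 w^{2}$)
$a = 6028$ ($a = \left(4013 + 2087\right) - 2 \cdot 6^{2} = 6100 - 2 \cdot 36 = 6100 - 72 = 6028$)
$\left(19668 - 3254\right) + a = \left(19668 - 3254\right) + 6028 = 16414 + 6028 = 22442$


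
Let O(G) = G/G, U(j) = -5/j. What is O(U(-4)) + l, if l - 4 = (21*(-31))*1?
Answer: -646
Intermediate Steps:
O(G) = 1
l = -647 (l = 4 + (21*(-31))*1 = 4 - 651*1 = 4 - 651 = -647)
O(U(-4)) + l = 1 - 647 = -646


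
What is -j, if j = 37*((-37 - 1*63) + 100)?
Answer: 0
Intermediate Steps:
j = 0 (j = 37*((-37 - 63) + 100) = 37*(-100 + 100) = 37*0 = 0)
-j = -1*0 = 0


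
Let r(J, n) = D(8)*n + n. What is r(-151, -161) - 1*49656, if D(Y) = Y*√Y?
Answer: -49817 - 2576*√2 ≈ -53460.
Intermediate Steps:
D(Y) = Y^(3/2)
r(J, n) = n + 16*n*√2 (r(J, n) = 8^(3/2)*n + n = (16*√2)*n + n = 16*n*√2 + n = n + 16*n*√2)
r(-151, -161) - 1*49656 = -161*(1 + 16*√2) - 1*49656 = (-161 - 2576*√2) - 49656 = -49817 - 2576*√2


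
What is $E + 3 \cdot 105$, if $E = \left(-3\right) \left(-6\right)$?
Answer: $333$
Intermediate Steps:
$E = 18$
$E + 3 \cdot 105 = 18 + 3 \cdot 105 = 18 + 315 = 333$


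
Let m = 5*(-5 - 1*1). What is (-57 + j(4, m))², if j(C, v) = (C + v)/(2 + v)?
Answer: 616225/196 ≈ 3144.0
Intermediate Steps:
m = -30 (m = 5*(-5 - 1) = 5*(-6) = -30)
j(C, v) = (C + v)/(2 + v)
(-57 + j(4, m))² = (-57 + (4 - 30)/(2 - 30))² = (-57 - 26/(-28))² = (-57 - 1/28*(-26))² = (-57 + 13/14)² = (-785/14)² = 616225/196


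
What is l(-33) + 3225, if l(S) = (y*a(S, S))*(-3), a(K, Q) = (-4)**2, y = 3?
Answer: 3081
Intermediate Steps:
a(K, Q) = 16
l(S) = -144 (l(S) = (3*16)*(-3) = 48*(-3) = -144)
l(-33) + 3225 = -144 + 3225 = 3081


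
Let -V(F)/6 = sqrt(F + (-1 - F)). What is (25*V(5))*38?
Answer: -5700*I ≈ -5700.0*I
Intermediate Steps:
V(F) = -6*I (V(F) = -6*sqrt(F + (-1 - F)) = -6*I)
(25*V(5))*38 = (25*(-6*I))*38 = -150*I*38 = -5700*I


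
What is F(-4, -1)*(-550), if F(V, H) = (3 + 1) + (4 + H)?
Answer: -3850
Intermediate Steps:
F(V, H) = 8 + H (F(V, H) = 4 + (4 + H) = 8 + H)
F(-4, -1)*(-550) = (8 - 1)*(-550) = 7*(-550) = -3850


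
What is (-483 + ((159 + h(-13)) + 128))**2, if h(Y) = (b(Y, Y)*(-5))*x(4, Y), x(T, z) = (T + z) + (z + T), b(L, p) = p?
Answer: 1865956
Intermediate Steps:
x(T, z) = 2*T + 2*z (x(T, z) = (T + z) + (T + z) = 2*T + 2*z)
h(Y) = -5*Y*(8 + 2*Y) (h(Y) = (Y*(-5))*(2*4 + 2*Y) = (-5*Y)*(8 + 2*Y) = -5*Y*(8 + 2*Y))
(-483 + ((159 + h(-13)) + 128))**2 = (-483 + ((159 - 10*(-13)*(4 - 13)) + 128))**2 = (-483 + ((159 - 10*(-13)*(-9)) + 128))**2 = (-483 + ((159 - 1170) + 128))**2 = (-483 + (-1011 + 128))**2 = (-483 - 883)**2 = (-1366)**2 = 1865956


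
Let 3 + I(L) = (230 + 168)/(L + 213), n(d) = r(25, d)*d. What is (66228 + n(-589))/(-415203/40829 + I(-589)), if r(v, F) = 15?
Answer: -440540173836/109210691 ≈ -4033.9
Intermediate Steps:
n(d) = 15*d
I(L) = -3 + 398/(213 + L) (I(L) = -3 + (230 + 168)/(L + 213) = -3 + 398/(213 + L))
(66228 + n(-589))/(-415203/40829 + I(-589)) = (66228 + 15*(-589))/(-415203/40829 + (-241 - 3*(-589))/(213 - 589)) = (66228 - 8835)/(-415203*1/40829 + (-241 + 1767)/(-376)) = 57393/(-415203/40829 - 1/376*1526) = 57393/(-415203/40829 - 763/188) = 57393/(-109210691/7675852) = 57393*(-7675852/109210691) = -440540173836/109210691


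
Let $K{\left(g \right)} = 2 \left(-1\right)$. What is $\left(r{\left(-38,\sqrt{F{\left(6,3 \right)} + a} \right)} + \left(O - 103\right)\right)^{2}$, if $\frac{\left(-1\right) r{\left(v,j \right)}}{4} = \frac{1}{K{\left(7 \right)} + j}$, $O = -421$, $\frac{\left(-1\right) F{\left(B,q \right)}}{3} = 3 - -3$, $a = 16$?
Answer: $\frac{8 \left(33799 i + 68382 \sqrt{2}\right)}{i + 2 \sqrt{2}} \approx 2.7318 \cdot 10^{5} - 985.55 i$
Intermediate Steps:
$F{\left(B,q \right)} = -18$ ($F{\left(B,q \right)} = - 3 \left(3 - -3\right) = - 3 \left(3 + 3\right) = \left(-3\right) 6 = -18$)
$K{\left(g \right)} = -2$
$r{\left(v,j \right)} = - \frac{4}{-2 + j}$
$\left(r{\left(-38,\sqrt{F{\left(6,3 \right)} + a} \right)} + \left(O - 103\right)\right)^{2} = \left(- \frac{4}{-2 + \sqrt{-18 + 16}} - 524\right)^{2} = \left(- \frac{4}{-2 + \sqrt{-2}} - 524\right)^{2} = \left(- \frac{4}{-2 + i \sqrt{2}} - 524\right)^{2} = \left(-524 - \frac{4}{-2 + i \sqrt{2}}\right)^{2}$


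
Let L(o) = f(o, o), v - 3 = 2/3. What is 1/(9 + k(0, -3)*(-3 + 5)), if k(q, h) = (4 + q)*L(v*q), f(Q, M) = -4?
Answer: -1/23 ≈ -0.043478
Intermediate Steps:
v = 11/3 (v = 3 + 2/3 = 3 + 2*(⅓) = 3 + ⅔ = 11/3 ≈ 3.6667)
L(o) = -4
k(q, h) = -16 - 4*q (k(q, h) = (4 + q)*(-4) = -16 - 4*q)
1/(9 + k(0, -3)*(-3 + 5)) = 1/(9 + (-16 - 4*0)*(-3 + 5)) = 1/(9 + (-16 + 0)*2) = 1/(9 - 16*2) = 1/(9 - 32) = 1/(-23) = -1/23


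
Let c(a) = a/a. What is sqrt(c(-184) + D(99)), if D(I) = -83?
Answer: I*sqrt(82) ≈ 9.0554*I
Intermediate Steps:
c(a) = 1
sqrt(c(-184) + D(99)) = sqrt(1 - 83) = sqrt(-82) = I*sqrt(82)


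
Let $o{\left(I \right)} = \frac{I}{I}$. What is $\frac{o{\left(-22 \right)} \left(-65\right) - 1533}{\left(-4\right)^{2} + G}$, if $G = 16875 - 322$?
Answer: $- \frac{1598}{16569} \approx -0.096445$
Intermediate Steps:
$o{\left(I \right)} = 1$
$G = 16553$ ($G = 16875 - 322 = 16553$)
$\frac{o{\left(-22 \right)} \left(-65\right) - 1533}{\left(-4\right)^{2} + G} = \frac{1 \left(-65\right) - 1533}{\left(-4\right)^{2} + 16553} = \frac{-65 - 1533}{16 + 16553} = - \frac{1598}{16569}$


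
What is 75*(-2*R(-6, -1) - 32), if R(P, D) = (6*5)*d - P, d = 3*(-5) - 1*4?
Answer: 82200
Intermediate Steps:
d = -19 (d = -15 - 4 = -19)
R(P, D) = -570 - P (R(P, D) = (6*5)*(-19) - P = 30*(-19) - P = -570 - P)
75*(-2*R(-6, -1) - 32) = 75*(-2*(-570 - 1*(-6)) - 32) = 75*(-2*(-570 + 6) - 32) = 75*(-2*(-564) - 32) = 75*(1128 - 32) = 75*1096 = 82200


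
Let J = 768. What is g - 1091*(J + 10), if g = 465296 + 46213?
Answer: -337289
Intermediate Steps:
g = 511509
g - 1091*(J + 10) = 511509 - 1091*(768 + 10) = 511509 - 1091*778 = 511509 - 1*848798 = 511509 - 848798 = -337289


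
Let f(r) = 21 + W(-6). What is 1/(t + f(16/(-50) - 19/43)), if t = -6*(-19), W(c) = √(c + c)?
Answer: 45/6079 - 2*I*√3/18237 ≈ 0.0074025 - 0.00018995*I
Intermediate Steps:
W(c) = √2*√c (W(c) = √(2*c) = √2*√c)
f(r) = 21 + 2*I*√3 (f(r) = 21 + √2*√(-6) = 21 + √2*(I*√6) = 21 + 2*I*√3)
t = 114
1/(t + f(16/(-50) - 19/43)) = 1/(114 + (21 + 2*I*√3)) = 1/(135 + 2*I*√3)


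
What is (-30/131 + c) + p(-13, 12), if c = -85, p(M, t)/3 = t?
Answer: -6449/131 ≈ -49.229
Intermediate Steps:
p(M, t) = 3*t
(-30/131 + c) + p(-13, 12) = (-30/131 - 85) + 3*12 = (-30*1/131 - 85) + 36 = (-30/131 - 85) + 36 = -11165/131 + 36 = -6449/131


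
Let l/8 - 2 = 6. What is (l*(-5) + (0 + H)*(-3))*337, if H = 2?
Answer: -109862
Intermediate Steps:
l = 64 (l = 16 + 8*6 = 16 + 48 = 64)
(l*(-5) + (0 + H)*(-3))*337 = (64*(-5) + (0 + 2)*(-3))*337 = (-320 + 2*(-3))*337 = (-320 - 6)*337 = -326*337 = -109862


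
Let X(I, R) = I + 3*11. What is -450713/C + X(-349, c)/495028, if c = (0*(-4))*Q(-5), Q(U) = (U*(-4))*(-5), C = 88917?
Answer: -55785913184/11004101169 ≈ -5.0696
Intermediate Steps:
Q(U) = 20*U (Q(U) = -4*U*(-5) = 20*U)
c = 0 (c = (0*(-4))*(20*(-5)) = 0*(-100) = 0)
X(I, R) = 33 + I (X(I, R) = I + 33 = 33 + I)
-450713/C + X(-349, c)/495028 = -450713/88917 + (33 - 349)/495028 = -450713*1/88917 - 316*1/495028 = -450713/88917 - 79/123757 = -55785913184/11004101169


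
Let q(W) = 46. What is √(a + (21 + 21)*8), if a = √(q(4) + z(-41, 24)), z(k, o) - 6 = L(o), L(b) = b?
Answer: √(336 + 2*√19) ≈ 18.567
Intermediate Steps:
z(k, o) = 6 + o
a = 2*√19 (a = √(46 + (6 + 24)) = √(46 + 30) = √76 = 2*√19 ≈ 8.7178)
√(a + (21 + 21)*8) = √(2*√19 + (21 + 21)*8) = √(2*√19 + 42*8) = √(2*√19 + 336) = √(336 + 2*√19)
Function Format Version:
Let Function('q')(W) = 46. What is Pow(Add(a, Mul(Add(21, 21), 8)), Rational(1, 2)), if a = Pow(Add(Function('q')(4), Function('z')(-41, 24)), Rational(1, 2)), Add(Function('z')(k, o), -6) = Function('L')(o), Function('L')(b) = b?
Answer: Pow(Add(336, Mul(2, Pow(19, Rational(1, 2)))), Rational(1, 2)) ≈ 18.567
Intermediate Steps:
Function('z')(k, o) = Add(6, o)
a = Mul(2, Pow(19, Rational(1, 2))) (a = Pow(Add(46, Add(6, 24)), Rational(1, 2)) = Pow(Add(46, 30), Rational(1, 2)) = Pow(76, Rational(1, 2)) = Mul(2, Pow(19, Rational(1, 2))) ≈ 8.7178)
Pow(Add(a, Mul(Add(21, 21), 8)), Rational(1, 2)) = Pow(Add(Mul(2, Pow(19, Rational(1, 2))), Mul(Add(21, 21), 8)), Rational(1, 2)) = Pow(Add(Mul(2, Pow(19, Rational(1, 2))), Mul(42, 8)), Rational(1, 2)) = Pow(Add(Mul(2, Pow(19, Rational(1, 2))), 336), Rational(1, 2)) = Pow(Add(336, Mul(2, Pow(19, Rational(1, 2)))), Rational(1, 2))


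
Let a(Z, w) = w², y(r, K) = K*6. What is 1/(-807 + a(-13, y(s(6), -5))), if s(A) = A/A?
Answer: 1/93 ≈ 0.010753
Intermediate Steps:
s(A) = 1
y(r, K) = 6*K
1/(-807 + a(-13, y(s(6), -5))) = 1/(-807 + (6*(-5))²) = 1/(-807 + (-30)²) = 1/(-807 + 900) = 1/93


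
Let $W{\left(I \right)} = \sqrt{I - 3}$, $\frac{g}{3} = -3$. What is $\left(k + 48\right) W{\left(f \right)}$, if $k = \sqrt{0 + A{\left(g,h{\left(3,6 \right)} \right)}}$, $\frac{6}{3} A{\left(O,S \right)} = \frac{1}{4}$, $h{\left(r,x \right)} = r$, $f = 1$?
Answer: $\frac{i \left(1 + 96 \sqrt{2}\right)}{2} \approx 68.382 i$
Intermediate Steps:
$g = -9$ ($g = 3 \left(-3\right) = -9$)
$W{\left(I \right)} = \sqrt{-3 + I}$
$A{\left(O,S \right)} = \frac{1}{8}$ ($A{\left(O,S \right)} = \frac{1}{2 \cdot 4} = \frac{1}{2} \cdot \frac{1}{4} = \frac{1}{8}$)
$k = \frac{\sqrt{2}}{4}$ ($k = \sqrt{0 + \frac{1}{8}} = \sqrt{\frac{1}{8}} = \frac{\sqrt{2}}{4} \approx 0.35355$)
$\left(k + 48\right) W{\left(f \right)} = \left(\frac{\sqrt{2}}{4} + 48\right) \sqrt{-3 + 1} = \left(48 + \frac{\sqrt{2}}{4}\right) \sqrt{-2} = \left(48 + \frac{\sqrt{2}}{4}\right) i \sqrt{2} = i \sqrt{2} \left(48 + \frac{\sqrt{2}}{4}\right)$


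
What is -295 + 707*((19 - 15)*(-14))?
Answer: -39887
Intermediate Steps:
-295 + 707*((19 - 15)*(-14)) = -295 + 707*(4*(-14)) = -295 + 707*(-56) = -295 - 39592 = -39887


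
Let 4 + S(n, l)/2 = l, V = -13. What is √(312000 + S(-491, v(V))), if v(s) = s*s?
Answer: √312330 ≈ 558.87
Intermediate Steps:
v(s) = s²
S(n, l) = -8 + 2*l
√(312000 + S(-491, v(V))) = √(312000 + (-8 + 2*(-13)²)) = √(312000 + (-8 + 2*169)) = √(312000 + (-8 + 338)) = √(312000 + 330) = √312330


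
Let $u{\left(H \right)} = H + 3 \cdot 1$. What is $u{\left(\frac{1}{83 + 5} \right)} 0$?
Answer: $0$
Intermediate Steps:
$u{\left(H \right)} = 3 + H$ ($u{\left(H \right)} = H + 3 = 3 + H$)
$u{\left(\frac{1}{83 + 5} \right)} 0 = \left(3 + \frac{1}{83 + 5}\right) 0 = \left(3 + \frac{1}{88}\right) 0 = \frac{265}{88} \cdot 0 = 0$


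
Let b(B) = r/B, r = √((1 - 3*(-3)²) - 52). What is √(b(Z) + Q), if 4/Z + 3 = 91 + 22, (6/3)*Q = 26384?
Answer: √(52768 + 110*I*√78)/2 ≈ 114.86 + 1.0572*I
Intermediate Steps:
Q = 13192 (Q = (½)*26384 = 13192)
r = I*√78 (r = √((1 - 3*9) - 52) = √((1 - 27) - 52) = √(-26 - 52) = √(-78) = I*√78 ≈ 8.8318*I)
Z = 2/55 (Z = 4/(-3 + (91 + 22)) = 4/(-3 + 113) = 4/110 = 4*(1/110) = 2/55 ≈ 0.036364)
b(B) = I*√78/B (b(B) = (I*√78)/B = I*√78/B)
√(b(Z) + Q) = √(I*√78/(2/55) + 13192) = √(I*√78*(55/2) + 13192) = √(55*I*√78/2 + 13192) = √(13192 + 55*I*√78/2)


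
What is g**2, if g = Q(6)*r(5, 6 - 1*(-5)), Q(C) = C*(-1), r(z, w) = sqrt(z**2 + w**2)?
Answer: 5256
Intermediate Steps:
r(z, w) = sqrt(w**2 + z**2)
Q(C) = -C
g = -6*sqrt(146) (g = (-1*6)*sqrt((6 - 1*(-5))**2 + 5**2) = -6*sqrt((6 + 5)**2 + 25) = -6*sqrt(11**2 + 25) = -6*sqrt(121 + 25) = -6*sqrt(146) ≈ -72.498)
g**2 = (-6*sqrt(146))**2 = 5256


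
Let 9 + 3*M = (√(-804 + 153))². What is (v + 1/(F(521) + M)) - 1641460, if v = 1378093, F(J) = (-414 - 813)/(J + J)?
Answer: -60697403431/230467 ≈ -2.6337e+5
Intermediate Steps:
F(J) = -1227/(2*J) (F(J) = -1227*1/(2*J) = -1227/(2*J))
M = -220 (M = -3 + (√(-804 + 153))²/3 = -3 + (√(-651))²/3 = -3 + (I*√651)²/3 = -3 + (⅓)*(-651) = -3 - 217 = -220)
(v + 1/(F(521) + M)) - 1641460 = (1378093 + 1/(-1227/2/521 - 220)) - 1641460 = (1378093 + 1/(-1227/2*1/521 - 220)) - 1641460 = (1378093 + 1/(-1227/1042 - 220)) - 1641460 = (1378093 + 1/(-230467/1042)) - 1641460 = (1378093 - 1042/230467) - 1641460 = 317604958389/230467 - 1641460 = -60697403431/230467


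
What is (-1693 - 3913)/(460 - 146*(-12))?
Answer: -2803/1106 ≈ -2.5344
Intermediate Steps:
(-1693 - 3913)/(460 - 146*(-12)) = -5606/(460 + 1752) = -5606/2212 = -5606*1/2212 = -2803/1106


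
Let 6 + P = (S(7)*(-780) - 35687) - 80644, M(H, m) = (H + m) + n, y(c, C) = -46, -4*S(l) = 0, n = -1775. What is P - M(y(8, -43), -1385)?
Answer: -113131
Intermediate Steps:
S(l) = 0 (S(l) = -¼*0 = 0)
M(H, m) = -1775 + H + m (M(H, m) = (H + m) - 1775 = -1775 + H + m)
P = -116337 (P = -6 + ((0*(-780) - 35687) - 80644) = -6 + ((0 - 35687) - 80644) = -6 + (-35687 - 80644) = -6 - 116331 = -116337)
P - M(y(8, -43), -1385) = -116337 - (-1775 - 46 - 1385) = -116337 - 1*(-3206) = -116337 + 3206 = -113131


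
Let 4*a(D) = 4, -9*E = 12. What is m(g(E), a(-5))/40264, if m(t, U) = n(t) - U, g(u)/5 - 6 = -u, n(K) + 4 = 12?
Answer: 1/5752 ≈ 0.00017385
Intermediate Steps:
E = -4/3 (E = -⅑*12 = -4/3 ≈ -1.3333)
a(D) = 1 (a(D) = (¼)*4 = 1)
n(K) = 8 (n(K) = -4 + 12 = 8)
g(u) = 30 - 5*u (g(u) = 30 + 5*(-u) = 30 - 5*u)
m(t, U) = 8 - U
m(g(E), a(-5))/40264 = (8 - 1*1)/40264 = (8 - 1)*(1/40264) = 7*(1/40264) = 1/5752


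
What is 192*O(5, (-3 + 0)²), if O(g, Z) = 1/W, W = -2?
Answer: -96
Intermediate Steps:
O(g, Z) = -½ (O(g, Z) = 1/(-2) = -½)
192*O(5, (-3 + 0)²) = 192*(-½) = -96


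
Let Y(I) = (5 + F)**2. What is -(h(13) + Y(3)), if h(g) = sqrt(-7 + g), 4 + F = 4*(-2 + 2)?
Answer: -1 - sqrt(6) ≈ -3.4495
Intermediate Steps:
F = -4 (F = -4 + 4*(-2 + 2) = -4 + 4*0 = -4 + 0 = -4)
Y(I) = 1 (Y(I) = (5 - 4)**2 = 1**2 = 1)
-(h(13) + Y(3)) = -(sqrt(-7 + 13) + 1) = -(sqrt(6) + 1) = -(1 + sqrt(6)) = -1 - sqrt(6)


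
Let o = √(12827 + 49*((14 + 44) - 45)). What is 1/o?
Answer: √374/2244 ≈ 0.0086181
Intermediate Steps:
o = 6*√374 (o = √(12827 + 49*(58 - 45)) = √(12827 + 49*13) = √(12827 + 637) = √13464 = 6*√374 ≈ 116.03)
1/o = 1/(6*√374) = √374/2244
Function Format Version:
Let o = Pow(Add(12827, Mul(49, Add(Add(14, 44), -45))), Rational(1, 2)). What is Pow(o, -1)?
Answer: Mul(Rational(1, 2244), Pow(374, Rational(1, 2))) ≈ 0.0086181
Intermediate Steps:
o = Mul(6, Pow(374, Rational(1, 2))) (o = Pow(Add(12827, Mul(49, Add(58, -45))), Rational(1, 2)) = Pow(Add(12827, Mul(49, 13)), Rational(1, 2)) = Pow(Add(12827, 637), Rational(1, 2)) = Pow(13464, Rational(1, 2)) = Mul(6, Pow(374, Rational(1, 2))) ≈ 116.03)
Pow(o, -1) = Pow(Mul(6, Pow(374, Rational(1, 2))), -1) = Mul(Rational(1, 2244), Pow(374, Rational(1, 2)))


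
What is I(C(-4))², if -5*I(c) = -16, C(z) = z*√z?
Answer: 256/25 ≈ 10.240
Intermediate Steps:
C(z) = z^(3/2)
I(c) = 16/5 (I(c) = -⅕*(-16) = 16/5)
I(C(-4))² = (16/5)² = 256/25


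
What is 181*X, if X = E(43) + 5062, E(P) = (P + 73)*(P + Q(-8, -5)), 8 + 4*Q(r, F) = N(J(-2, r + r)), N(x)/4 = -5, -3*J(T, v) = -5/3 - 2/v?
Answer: 1672078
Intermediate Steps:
J(T, v) = 5/9 + 2/(3*v) (J(T, v) = -(-5/3 - 2/v)/3 = 5/9 + 2/(3*v))
N(x) = -20 (N(x) = 4*(-5) = -20)
Q(r, F) = -7 (Q(r, F) = -2 + (¼)*(-20) = -2 - 5 = -7)
E(P) = (-7 + P)*(73 + P) (E(P) = (P + 73)*(P - 7) = (73 + P)*(-7 + P) = (-7 + P)*(73 + P))
X = 9238 (X = (-511 + 43² + 66*43) + 5062 = (-511 + 1849 + 2838) + 5062 = 4176 + 5062 = 9238)
181*X = 181*9238 = 1672078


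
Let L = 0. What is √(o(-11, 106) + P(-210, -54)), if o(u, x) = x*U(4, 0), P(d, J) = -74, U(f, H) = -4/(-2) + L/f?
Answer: √138 ≈ 11.747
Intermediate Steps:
U(f, H) = 2 (U(f, H) = -4/(-2) + 0/f = -4*(-½) + 0 = 2 + 0 = 2)
o(u, x) = 2*x (o(u, x) = x*2 = 2*x)
√(o(-11, 106) + P(-210, -54)) = √(2*106 - 74) = √(212 - 74) = √138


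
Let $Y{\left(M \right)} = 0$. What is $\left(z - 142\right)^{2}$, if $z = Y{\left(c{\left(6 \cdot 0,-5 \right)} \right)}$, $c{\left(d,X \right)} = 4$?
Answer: $20164$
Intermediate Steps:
$z = 0$
$\left(z - 142\right)^{2} = \left(0 - 142\right)^{2} = \left(-142\right)^{2} = 20164$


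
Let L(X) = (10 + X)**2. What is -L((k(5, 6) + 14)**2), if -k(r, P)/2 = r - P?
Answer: -70756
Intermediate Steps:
k(r, P) = -2*r + 2*P (k(r, P) = -2*(r - P) = -2*r + 2*P)
-L((k(5, 6) + 14)**2) = -(10 + ((-2*5 + 2*6) + 14)**2)**2 = -(10 + ((-10 + 12) + 14)**2)**2 = -(10 + (2 + 14)**2)**2 = -(10 + 16**2)**2 = -(10 + 256)**2 = -1*266**2 = -1*70756 = -70756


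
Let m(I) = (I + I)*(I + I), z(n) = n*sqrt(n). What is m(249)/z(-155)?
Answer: 248004*I*sqrt(155)/24025 ≈ 128.52*I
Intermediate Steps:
z(n) = n**(3/2)
m(I) = 4*I**2 (m(I) = (2*I)*(2*I) = 4*I**2)
m(249)/z(-155) = (4*249**2)/((-155)**(3/2)) = (4*62001)/((-155*I*sqrt(155))) = 248004*(I*sqrt(155)/24025) = 248004*I*sqrt(155)/24025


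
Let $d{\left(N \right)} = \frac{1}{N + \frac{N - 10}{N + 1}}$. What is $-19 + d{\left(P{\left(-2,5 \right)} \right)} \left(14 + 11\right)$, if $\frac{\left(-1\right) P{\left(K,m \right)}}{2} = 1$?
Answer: $- \frac{33}{2} \approx -16.5$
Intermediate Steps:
$P{\left(K,m \right)} = -2$ ($P{\left(K,m \right)} = \left(-2\right) 1 = -2$)
$d{\left(N \right)} = \frac{1}{N + \frac{-10 + N}{1 + N}}$
$-19 + d{\left(P{\left(-2,5 \right)} \right)} \left(14 + 11\right) = -19 + \frac{1 - 2}{-10 + \left(-2\right)^{2} + 2 \left(-2\right)} \left(14 + 11\right) = -19 + \frac{1}{-10 + 4 - 4} \left(-1\right) 25 = -19 + \frac{1}{-10} \left(-1\right) 25 = -19 + \left(- \frac{1}{10}\right) \left(-1\right) 25 = -19 + \frac{1}{10} \cdot 25 = -19 + \frac{5}{2} = - \frac{33}{2}$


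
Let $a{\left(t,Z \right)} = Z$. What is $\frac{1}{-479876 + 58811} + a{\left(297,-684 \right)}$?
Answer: $- \frac{288008461}{421065} \approx -684.0$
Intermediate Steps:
$\frac{1}{-479876 + 58811} + a{\left(297,-684 \right)} = \frac{1}{-479876 + 58811} - 684 = \frac{1}{-421065} - 684 = - \frac{1}{421065} - 684 = - \frac{288008461}{421065}$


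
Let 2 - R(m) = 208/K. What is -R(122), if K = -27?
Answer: -262/27 ≈ -9.7037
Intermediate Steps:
R(m) = 262/27 (R(m) = 2 - 208/(-27) = 2 - 208*(-1)/27 = 2 - 1*(-208/27) = 2 + 208/27 = 262/27)
-R(122) = -1*262/27 = -262/27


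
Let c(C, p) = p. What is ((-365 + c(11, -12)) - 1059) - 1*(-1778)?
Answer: 342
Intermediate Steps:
((-365 + c(11, -12)) - 1059) - 1*(-1778) = ((-365 - 12) - 1059) - 1*(-1778) = (-377 - 1059) + 1778 = -1436 + 1778 = 342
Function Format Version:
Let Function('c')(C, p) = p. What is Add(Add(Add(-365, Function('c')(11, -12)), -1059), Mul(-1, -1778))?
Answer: 342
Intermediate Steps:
Add(Add(Add(-365, Function('c')(11, -12)), -1059), Mul(-1, -1778)) = Add(Add(Add(-365, -12), -1059), Mul(-1, -1778)) = Add(Add(-377, -1059), 1778) = Add(-1436, 1778) = 342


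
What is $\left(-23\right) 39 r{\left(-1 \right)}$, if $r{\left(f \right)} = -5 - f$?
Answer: $3588$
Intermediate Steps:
$\left(-23\right) 39 r{\left(-1 \right)} = \left(-23\right) 39 \left(-5 - -1\right) = - 897 \left(-5 + 1\right) = \left(-897\right) \left(-4\right) = 3588$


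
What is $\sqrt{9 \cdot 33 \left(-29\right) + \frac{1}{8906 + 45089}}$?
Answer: $\frac{i \sqrt{25110857141330}}{53995} \approx 92.806 i$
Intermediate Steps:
$\sqrt{9 \cdot 33 \left(-29\right) + \frac{1}{8906 + 45089}} = \sqrt{297 \left(-29\right) + \frac{1}{53995}} = \sqrt{-8613 + \frac{1}{53995}} = \sqrt{- \frac{465058934}{53995}} = \frac{i \sqrt{25110857141330}}{53995}$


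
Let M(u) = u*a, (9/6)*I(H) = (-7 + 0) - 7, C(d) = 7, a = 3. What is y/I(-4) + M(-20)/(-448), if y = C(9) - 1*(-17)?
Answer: -39/16 ≈ -2.4375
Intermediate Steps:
I(H) = -28/3 (I(H) = 2*((-7 + 0) - 7)/3 = 2*(-7 - 7)/3 = (⅔)*(-14) = -28/3)
y = 24 (y = 7 - 1*(-17) = 7 + 17 = 24)
M(u) = 3*u (M(u) = u*3 = 3*u)
y/I(-4) + M(-20)/(-448) = 24/(-28/3) + (3*(-20))/(-448) = 24*(-3/28) - 60*(-1/448) = -18/7 + 15/112 = -39/16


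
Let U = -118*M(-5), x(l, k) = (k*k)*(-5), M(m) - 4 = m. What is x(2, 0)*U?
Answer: 0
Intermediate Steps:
M(m) = 4 + m
x(l, k) = -5*k**2 (x(l, k) = k**2*(-5) = -5*k**2)
U = 118 (U = -118*(4 - 5) = -118*(-1) = 118)
x(2, 0)*U = -5*0**2*118 = -5*0*118 = 0*118 = 0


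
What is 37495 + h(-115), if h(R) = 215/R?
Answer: 862342/23 ≈ 37493.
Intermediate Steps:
37495 + h(-115) = 37495 + 215/(-115) = 37495 + 215*(-1/115) = 37495 - 43/23 = 862342/23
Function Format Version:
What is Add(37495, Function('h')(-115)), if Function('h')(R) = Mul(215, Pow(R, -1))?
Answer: Rational(862342, 23) ≈ 37493.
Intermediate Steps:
Add(37495, Function('h')(-115)) = Add(37495, Mul(215, Pow(-115, -1))) = Add(37495, Mul(215, Rational(-1, 115))) = Add(37495, Rational(-43, 23)) = Rational(862342, 23)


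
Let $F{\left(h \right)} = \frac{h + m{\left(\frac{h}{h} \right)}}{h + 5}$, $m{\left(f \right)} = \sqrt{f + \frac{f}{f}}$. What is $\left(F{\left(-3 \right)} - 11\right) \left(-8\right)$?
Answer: $100 - 4 \sqrt{2} \approx 94.343$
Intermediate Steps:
$m{\left(f \right)} = \sqrt{1 + f}$ ($m{\left(f \right)} = \sqrt{f + 1} = \sqrt{1 + f}$)
$F{\left(h \right)} = \frac{h + \sqrt{2}}{5 + h}$ ($F{\left(h \right)} = \frac{h + \sqrt{1 + \frac{h}{h}}}{h + 5} = \frac{h + \sqrt{1 + 1}}{5 + h} = \frac{h + \sqrt{2}}{5 + h}$)
$\left(F{\left(-3 \right)} - 11\right) \left(-8\right) = \left(\frac{-3 + \sqrt{2}}{5 - 3} - 11\right) \left(-8\right) = \left(\frac{-3 + \sqrt{2}}{2} - 11\right) \left(-8\right) = \left(\left(- \frac{3}{2} + \frac{\sqrt{2}}{2}\right) - 11\right) \left(-8\right) = \left(- \frac{25}{2} + \frac{\sqrt{2}}{2}\right) \left(-8\right) = 100 - 4 \sqrt{2}$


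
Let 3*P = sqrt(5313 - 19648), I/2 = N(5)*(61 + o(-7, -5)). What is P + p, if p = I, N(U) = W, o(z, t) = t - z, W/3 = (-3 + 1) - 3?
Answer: -1890 + I*sqrt(14335)/3 ≈ -1890.0 + 39.91*I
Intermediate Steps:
W = -15 (W = 3*((-3 + 1) - 3) = 3*(-2 - 3) = 3*(-5) = -15)
N(U) = -15
I = -1890 (I = 2*(-15*(61 + (-5 - 1*(-7)))) = 2*(-15*(61 + (-5 + 7))) = 2*(-15*(61 + 2)) = 2*(-15*63) = 2*(-945) = -1890)
p = -1890
P = I*sqrt(14335)/3 (P = sqrt(5313 - 19648)/3 = sqrt(-14335)/3 = (I*sqrt(14335))/3 = I*sqrt(14335)/3 ≈ 39.91*I)
P + p = I*sqrt(14335)/3 - 1890 = -1890 + I*sqrt(14335)/3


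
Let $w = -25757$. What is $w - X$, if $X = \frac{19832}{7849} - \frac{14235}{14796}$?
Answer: $- \frac{997146697795}{38711268} \approx -25759.0$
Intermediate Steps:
$X = \frac{60567919}{38711268}$ ($X = 19832 \cdot \frac{1}{7849} - \frac{4745}{4932} = \frac{19832}{7849} - \frac{4745}{4932} = \frac{60567919}{38711268} \approx 1.5646$)
$w - X = -25757 - \frac{60567919}{38711268} = - \frac{997146697795}{38711268}$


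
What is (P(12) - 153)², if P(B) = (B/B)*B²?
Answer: 81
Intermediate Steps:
P(B) = B² (P(B) = 1*B² = B²)
(P(12) - 153)² = (12² - 153)² = (144 - 153)² = (-9)² = 81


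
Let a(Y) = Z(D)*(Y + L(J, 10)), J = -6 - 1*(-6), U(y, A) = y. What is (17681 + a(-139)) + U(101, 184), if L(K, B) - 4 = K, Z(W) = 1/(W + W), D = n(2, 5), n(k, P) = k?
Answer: 70993/4 ≈ 17748.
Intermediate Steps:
D = 2
Z(W) = 1/(2*W)
J = 0 (J = -6 + 6 = 0)
L(K, B) = 4 + K
a(Y) = 1 + Y/4 (a(Y) = ((½)/2)*(Y + (4 + 0)) = ((½)*(½))*(Y + 4) = (4 + Y)/4 = 1 + Y/4)
(17681 + a(-139)) + U(101, 184) = (17681 + (1 + (¼)*(-139))) + 101 = (17681 + (1 - 139/4)) + 101 = (17681 - 135/4) + 101 = 70589/4 + 101 = 70993/4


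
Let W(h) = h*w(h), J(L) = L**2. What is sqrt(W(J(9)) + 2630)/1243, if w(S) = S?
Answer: sqrt(9191)/1243 ≈ 0.077128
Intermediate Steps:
W(h) = h**2 (W(h) = h*h = h**2)
sqrt(W(J(9)) + 2630)/1243 = sqrt((9**2)**2 + 2630)/1243 = sqrt(81**2 + 2630)*(1/1243) = sqrt(6561 + 2630)*(1/1243) = sqrt(9191)*(1/1243) = sqrt(9191)/1243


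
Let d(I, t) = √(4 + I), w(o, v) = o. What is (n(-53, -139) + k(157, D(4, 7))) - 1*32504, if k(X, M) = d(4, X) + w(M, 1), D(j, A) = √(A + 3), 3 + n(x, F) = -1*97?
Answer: -32604 + √10 + 2*√2 ≈ -32598.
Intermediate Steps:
n(x, F) = -100 (n(x, F) = -3 - 1*97 = -3 - 97 = -100)
D(j, A) = √(3 + A)
k(X, M) = M + 2*√2 (k(X, M) = √(4 + 4) + M = √8 + M = 2*√2 + M = M + 2*√2)
(n(-53, -139) + k(157, D(4, 7))) - 1*32504 = (-100 + (√(3 + 7) + 2*√2)) - 1*32504 = (-100 + (√10 + 2*√2)) - 32504 = (-100 + √10 + 2*√2) - 32504 = -32604 + √10 + 2*√2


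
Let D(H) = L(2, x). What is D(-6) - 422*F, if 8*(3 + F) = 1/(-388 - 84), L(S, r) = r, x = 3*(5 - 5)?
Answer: 2390419/1888 ≈ 1266.1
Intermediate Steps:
x = 0 (x = 3*0 = 0)
D(H) = 0
F = -11329/3776 (F = -3 + 1/(8*(-388 - 84)) = -3 + (⅛)/(-472) = -3 + (⅛)*(-1/472) = -3 - 1/3776 = -11329/3776 ≈ -3.0003)
D(-6) - 422*F = 0 - 422*(-11329/3776) = 0 + 2390419/1888 = 2390419/1888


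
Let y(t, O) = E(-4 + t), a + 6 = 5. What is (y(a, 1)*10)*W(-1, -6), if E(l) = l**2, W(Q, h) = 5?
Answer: 1250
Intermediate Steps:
a = -1 (a = -6 + 5 = -1)
y(t, O) = (-4 + t)**2
(y(a, 1)*10)*W(-1, -6) = ((-4 - 1)**2*10)*5 = ((-5)**2*10)*5 = (25*10)*5 = 250*5 = 1250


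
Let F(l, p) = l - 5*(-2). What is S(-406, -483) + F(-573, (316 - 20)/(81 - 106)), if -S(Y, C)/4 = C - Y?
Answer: -255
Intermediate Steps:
S(Y, C) = -4*C + 4*Y (S(Y, C) = -4*(C - Y) = -4*C + 4*Y)
F(l, p) = 10 + l (F(l, p) = l + 10 = 10 + l)
S(-406, -483) + F(-573, (316 - 20)/(81 - 106)) = (-4*(-483) + 4*(-406)) + (10 - 573) = (1932 - 1624) - 563 = 308 - 563 = -255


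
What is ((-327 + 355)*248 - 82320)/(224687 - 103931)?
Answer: -18844/30189 ≈ -0.62420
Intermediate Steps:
((-327 + 355)*248 - 82320)/(224687 - 103931) = (28*248 - 82320)/120756 = (6944 - 82320)*(1/120756) = -75376*1/120756 = -18844/30189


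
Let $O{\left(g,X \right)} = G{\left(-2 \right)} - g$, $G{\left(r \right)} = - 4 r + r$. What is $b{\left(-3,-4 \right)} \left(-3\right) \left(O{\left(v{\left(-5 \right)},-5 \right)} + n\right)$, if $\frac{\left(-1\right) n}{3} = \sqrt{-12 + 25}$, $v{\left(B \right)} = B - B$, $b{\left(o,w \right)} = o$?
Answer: $54 - 27 \sqrt{13} \approx -43.35$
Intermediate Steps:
$v{\left(B \right)} = 0$
$n = - 3 \sqrt{13}$ ($n = - 3 \sqrt{-12 + 25} = - 3 \sqrt{13} \approx -10.817$)
$G{\left(r \right)} = - 3 r$
$O{\left(g,X \right)} = 6 - g$ ($O{\left(g,X \right)} = \left(-3\right) \left(-2\right) - g = 6 - g$)
$b{\left(-3,-4 \right)} \left(-3\right) \left(O{\left(v{\left(-5 \right)},-5 \right)} + n\right) = \left(-3\right) \left(-3\right) \left(\left(6 - 0\right) - 3 \sqrt{13}\right) = 9 \left(\left(6 + 0\right) - 3 \sqrt{13}\right) = 9 \left(6 - 3 \sqrt{13}\right) = 54 - 27 \sqrt{13}$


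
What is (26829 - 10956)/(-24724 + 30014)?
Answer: 15873/5290 ≈ 3.0006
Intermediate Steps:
(26829 - 10956)/(-24724 + 30014) = 15873/5290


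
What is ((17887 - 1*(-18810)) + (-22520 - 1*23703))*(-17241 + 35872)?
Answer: -177478906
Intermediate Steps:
((17887 - 1*(-18810)) + (-22520 - 1*23703))*(-17241 + 35872) = ((17887 + 18810) + (-22520 - 23703))*18631 = (36697 - 46223)*18631 = -9526*18631 = -177478906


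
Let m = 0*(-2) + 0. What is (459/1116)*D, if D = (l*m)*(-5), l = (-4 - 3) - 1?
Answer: 0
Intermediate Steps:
l = -8 (l = -7 - 1 = -8)
m = 0 (m = 0 + 0 = 0)
D = 0 (D = -8*0*(-5) = 0*(-5) = 0)
(459/1116)*D = (459/1116)*0 = (459*(1/1116))*0 = (51/124)*0 = 0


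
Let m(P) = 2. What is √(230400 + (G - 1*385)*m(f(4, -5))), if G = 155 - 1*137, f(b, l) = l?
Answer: √229666 ≈ 479.23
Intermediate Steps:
G = 18 (G = 155 - 137 = 18)
√(230400 + (G - 1*385)*m(f(4, -5))) = √(230400 + (18 - 1*385)*2) = √(230400 + (18 - 385)*2) = √(230400 - 367*2) = √(230400 - 734) = √229666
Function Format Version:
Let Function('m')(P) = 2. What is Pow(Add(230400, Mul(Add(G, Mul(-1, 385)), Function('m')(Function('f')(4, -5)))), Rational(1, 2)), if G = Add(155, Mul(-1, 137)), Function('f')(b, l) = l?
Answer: Pow(229666, Rational(1, 2)) ≈ 479.23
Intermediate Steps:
G = 18 (G = Add(155, -137) = 18)
Pow(Add(230400, Mul(Add(G, Mul(-1, 385)), Function('m')(Function('f')(4, -5)))), Rational(1, 2)) = Pow(Add(230400, Mul(Add(18, Mul(-1, 385)), 2)), Rational(1, 2)) = Pow(Add(230400, Mul(Add(18, -385), 2)), Rational(1, 2)) = Pow(Add(230400, Mul(-367, 2)), Rational(1, 2)) = Pow(Add(230400, -734), Rational(1, 2)) = Pow(229666, Rational(1, 2))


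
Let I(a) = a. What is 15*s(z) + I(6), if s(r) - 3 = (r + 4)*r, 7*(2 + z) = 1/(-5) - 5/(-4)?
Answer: -693/80 ≈ -8.6625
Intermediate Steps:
z = -37/20 (z = -2 + (1/(-5) - 5/(-4))/7 = -2 + (1*(-⅕) - 5*(-¼))/7 = -2 + (-⅕ + 5/4)/7 = -2 + (⅐)*(21/20) = -2 + 3/20 = -37/20 ≈ -1.8500)
s(r) = 3 + r*(4 + r) (s(r) = 3 + (r + 4)*r = 3 + (4 + r)*r = 3 + r*(4 + r))
15*s(z) + I(6) = 15*(3 + (-37/20)² + 4*(-37/20)) + 6 = 15*(3 + 1369/400 - 37/5) + 6 = 15*(-391/400) + 6 = -1173/80 + 6 = -693/80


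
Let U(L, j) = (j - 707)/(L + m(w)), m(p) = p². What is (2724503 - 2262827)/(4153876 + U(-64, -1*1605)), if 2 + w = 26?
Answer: 9849088/88615925 ≈ 0.11114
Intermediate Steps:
w = 24 (w = -2 + 26 = 24)
U(L, j) = (-707 + j)/(576 + L) (U(L, j) = (j - 707)/(L + 24²) = (-707 + j)/(L + 576) = (-707 + j)/(576 + L))
(2724503 - 2262827)/(4153876 + U(-64, -1*1605)) = (2724503 - 2262827)/(4153876 + (-707 - 1*1605)/(576 - 64)) = 461676/(4153876 + (-707 - 1605)/512) = 461676/(4153876 + (1/512)*(-2312)) = 461676/(4153876 - 289/64) = 461676/(265847775/64) = 461676*(64/265847775) = 9849088/88615925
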